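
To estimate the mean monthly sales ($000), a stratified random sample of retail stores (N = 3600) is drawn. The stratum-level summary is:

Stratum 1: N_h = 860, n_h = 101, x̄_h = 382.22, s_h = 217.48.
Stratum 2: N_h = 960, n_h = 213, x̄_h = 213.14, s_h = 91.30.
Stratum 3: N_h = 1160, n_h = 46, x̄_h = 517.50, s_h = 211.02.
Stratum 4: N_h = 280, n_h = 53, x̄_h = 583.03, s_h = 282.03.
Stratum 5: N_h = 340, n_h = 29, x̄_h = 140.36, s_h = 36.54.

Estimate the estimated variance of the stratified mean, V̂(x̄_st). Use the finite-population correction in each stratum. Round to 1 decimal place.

V̂(x̄_st) ≈ 130.0

V̂(x̄_st) = Σ W_h² (1 − n_h/N_h) s_h²/n_h, with W_h = N_h/N and N = 3600:
  stratum 1: (860/3600)²·(1 − 101/860)·217.48²/101 = 23.5859
  stratum 2: (960/3600)²·(1 − 213/960)·91.30²/213 = 2.16545
  stratum 3: (1160/3600)²·(1 − 46/1160)·211.02²/46 = 96.5223
  stratum 4: (280/3600)²·(1 − 53/280)·282.03²/53 = 7.36027
  stratum 5: (340/3600)²·(1 − 29/340)·36.54²/29 = 0.375641
V̂(x̄_st) = 130.01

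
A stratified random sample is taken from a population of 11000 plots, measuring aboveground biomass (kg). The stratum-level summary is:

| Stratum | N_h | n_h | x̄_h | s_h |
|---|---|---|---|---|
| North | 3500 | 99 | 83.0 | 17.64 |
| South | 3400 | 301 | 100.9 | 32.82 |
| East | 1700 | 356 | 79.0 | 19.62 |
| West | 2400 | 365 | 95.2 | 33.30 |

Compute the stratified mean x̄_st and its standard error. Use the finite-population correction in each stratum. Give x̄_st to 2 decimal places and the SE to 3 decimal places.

x̄_st ≈ 90.58, SE ≈ 0.874

x̄_st = Σ W_h x̄_h = (3500·83.0 + 3400·100.9 + 1700·79.0 + 2400·95.2)/11000 = 90.57636
V̂(x̄_st) = Σ W_h² (1 − n_h/N_h) s_h²/n_h, with W_h = N_h/N and N = 11000:
  stratum North: (3500/11000)²·(1 − 99/3500)·17.64²/99 = 0.309208
  stratum South: (3400/11000)²·(1 − 301/3400)·32.82²/301 = 0.31162
  stratum East: (1700/11000)²·(1 − 356/1700)·19.62²/356 = 0.0204179
  stratum West: (2400/11000)²·(1 − 365/2400)·33.30²/365 = 0.122627
V̂(x̄_st) = 0.763874
SE(x̄_st) = √0.763874 = 0.873999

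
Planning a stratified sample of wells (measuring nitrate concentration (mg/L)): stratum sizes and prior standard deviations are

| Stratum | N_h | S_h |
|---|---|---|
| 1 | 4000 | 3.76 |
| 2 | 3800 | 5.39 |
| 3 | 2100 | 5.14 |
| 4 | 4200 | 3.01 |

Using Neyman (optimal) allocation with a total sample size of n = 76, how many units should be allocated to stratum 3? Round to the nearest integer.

14

Neyman allocation: n_h = n · N_h S_h / Σ N_i S_i, with n = 76.
  stratum 1: N_h·S_h = 4000·3.76 = 15040.00
  stratum 2: N_h·S_h = 3800·5.39 = 20482.00
  stratum 3: N_h·S_h = 2100·5.14 = 10794.00
  stratum 4: N_h·S_h = 4200·3.01 = 12642.00
Σ N_h S_h = 58958.00
n for stratum 3 = 76·10794.00/58958.00 = 13.914 → 14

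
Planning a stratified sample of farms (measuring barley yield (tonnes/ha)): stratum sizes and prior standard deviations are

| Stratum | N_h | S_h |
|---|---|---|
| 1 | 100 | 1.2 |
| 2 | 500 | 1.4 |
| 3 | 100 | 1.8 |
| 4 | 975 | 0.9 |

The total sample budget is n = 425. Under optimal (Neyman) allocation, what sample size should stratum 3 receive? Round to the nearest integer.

41

Neyman allocation: n_h = n · N_h S_h / Σ N_i S_i, with n = 425.
  stratum 1: N_h·S_h = 100·1.2 = 120.00
  stratum 2: N_h·S_h = 500·1.4 = 700.00
  stratum 3: N_h·S_h = 100·1.8 = 180.00
  stratum 4: N_h·S_h = 975·0.9 = 877.50
Σ N_h S_h = 1877.50
n for stratum 3 = 425·180.00/1877.50 = 40.746 → 41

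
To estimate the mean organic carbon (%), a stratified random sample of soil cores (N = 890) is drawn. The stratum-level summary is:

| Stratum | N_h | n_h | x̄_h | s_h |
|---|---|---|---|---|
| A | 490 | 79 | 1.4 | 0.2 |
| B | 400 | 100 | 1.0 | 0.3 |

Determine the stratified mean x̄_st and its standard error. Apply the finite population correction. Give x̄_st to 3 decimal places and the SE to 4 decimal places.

x̄_st ≈ 1.220, SE ≈ 0.0163

x̄_st = Σ W_h x̄_h = (490·1.4 + 400·1.0)/890 = 1.22022
V̂(x̄_st) = Σ W_h² (1 − n_h/N_h) s_h²/n_h, with W_h = N_h/N and N = 890:
  stratum A: (490/890)²·(1 − 79/490)·0.2²/79 = 0.000128733
  stratum B: (400/890)²·(1 − 100/400)·0.3²/100 = 0.000136346
V̂(x̄_st) = 0.00026508
SE(x̄_st) = √0.00026508 = 0.0162813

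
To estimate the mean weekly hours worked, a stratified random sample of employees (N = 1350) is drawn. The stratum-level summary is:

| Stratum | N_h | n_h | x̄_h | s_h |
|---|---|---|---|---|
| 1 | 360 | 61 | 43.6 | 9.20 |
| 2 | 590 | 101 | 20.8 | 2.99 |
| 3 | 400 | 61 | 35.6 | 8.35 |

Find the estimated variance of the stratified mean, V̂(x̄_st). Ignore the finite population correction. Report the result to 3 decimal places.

V̂(x̄_st) ≈ 0.216

V̂(x̄_st) = Σ W_h² s_h²/n_h, with W_h = N_h/N and N = 1350:
  stratum 1: (360/1350)²·9.20²/61 = 0.0986696
  stratum 2: (590/1350)²·2.99²/101 = 0.0169066
  stratum 3: (400/1350)²·8.35²/61 = 0.100345
V̂(x̄_st) = 0.215921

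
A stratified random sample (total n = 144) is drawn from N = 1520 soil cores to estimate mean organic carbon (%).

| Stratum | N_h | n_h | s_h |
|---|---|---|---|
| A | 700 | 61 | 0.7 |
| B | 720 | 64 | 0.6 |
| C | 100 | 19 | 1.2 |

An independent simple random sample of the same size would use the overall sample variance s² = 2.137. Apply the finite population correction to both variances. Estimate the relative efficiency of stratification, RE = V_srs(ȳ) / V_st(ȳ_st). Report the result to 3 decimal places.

V̂(ȳ_st) = Σ W_h² (1 − n_h/N_h) s_h²/n_h, with W_h = N_h/N and N = 1520:
  stratum A: (700/1520)²·(1 − 61/700)·0.7²/61 = 0.00155517
  stratum B: (720/1520)²·(1 − 64/720)·0.6²/64 = 0.00114993
  stratum C: (100/1520)²·(1 − 19/100)·1.2²/19 = 0.000265709
V_st = 0.00297081
V_srs = (1 − 144/1520)·2.137/144 = 0.0134344
Relative efficiency = V_srs / V_st = 0.0134344/0.00297081 = 4.5221

RE ≈ 4.522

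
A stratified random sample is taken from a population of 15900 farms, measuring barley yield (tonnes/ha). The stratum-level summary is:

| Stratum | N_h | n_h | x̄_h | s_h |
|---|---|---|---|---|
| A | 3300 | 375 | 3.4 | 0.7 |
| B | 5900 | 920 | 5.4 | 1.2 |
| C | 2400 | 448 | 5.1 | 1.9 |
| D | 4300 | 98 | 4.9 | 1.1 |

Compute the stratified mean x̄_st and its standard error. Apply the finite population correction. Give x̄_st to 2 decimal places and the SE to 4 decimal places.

x̄_st = Σ W_h x̄_h = (3300·3.4 + 5900·5.4 + 2400·5.1 + 4300·4.9)/15900 = 4.80440
V̂(x̄_st) = Σ W_h² (1 − n_h/N_h) s_h²/n_h, with W_h = N_h/N and N = 15900:
  stratum A: (3300/15900)²·(1 − 375/3300)·0.7²/375 = 4.98896e-05
  stratum B: (5900/15900)²·(1 − 920/5900)·1.2²/920 = 0.000181912
  stratum C: (2400/15900)²·(1 − 448/2400)·1.9²/448 = 0.000149323
  stratum D: (4300/15900)²·(1 − 98/4300)·1.1²/98 = 0.000882449
V̂(x̄_st) = 0.00126357
SE(x̄_st) = √0.00126357 = 0.0355468

x̄_st ≈ 4.80, SE ≈ 0.0355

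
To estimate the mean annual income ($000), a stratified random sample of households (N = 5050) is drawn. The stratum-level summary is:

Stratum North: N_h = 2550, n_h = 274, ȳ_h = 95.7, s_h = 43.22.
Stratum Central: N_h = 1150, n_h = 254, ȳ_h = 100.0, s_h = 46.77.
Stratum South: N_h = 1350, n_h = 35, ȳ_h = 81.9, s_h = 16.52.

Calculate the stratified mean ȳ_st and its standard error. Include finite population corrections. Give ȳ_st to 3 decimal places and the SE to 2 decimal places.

ȳ_st ≈ 92.990, SE ≈ 1.56

ȳ_st = Σ W_h ȳ_h = (2550·95.7 + 1150·100.0 + 1350·81.9)/5050 = 92.99010
V̂(ȳ_st) = Σ W_h² (1 − n_h/N_h) s_h²/n_h, with W_h = N_h/N and N = 5050:
  stratum North: (2550/5050)²·(1 − 274/2550)·43.22²/274 = 1.55149
  stratum Central: (1150/5050)²·(1 − 254/1150)·46.77²/254 = 0.347956
  stratum South: (1350/5050)²·(1 − 35/1350)·16.52²/35 = 0.542786
V̂(ȳ_st) = 2.44223
SE(ȳ_st) = √2.44223 = 1.56276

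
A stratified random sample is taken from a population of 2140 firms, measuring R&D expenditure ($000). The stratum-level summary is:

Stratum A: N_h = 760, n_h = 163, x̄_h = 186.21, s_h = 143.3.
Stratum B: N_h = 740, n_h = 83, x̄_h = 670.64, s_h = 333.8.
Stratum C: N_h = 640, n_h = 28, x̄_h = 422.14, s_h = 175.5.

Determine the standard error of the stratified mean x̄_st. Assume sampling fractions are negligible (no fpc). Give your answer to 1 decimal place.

V̂(x̄_st) = Σ W_h² s_h²/n_h, with W_h = N_h/N and N = 2140:
  stratum A: (760/2140)²·143.3²/163 = 15.8893
  stratum B: (740/2140)²·333.8²/83 = 160.52
  stratum C: (640/2140)²·175.5²/28 = 98.3849
V̂(x̄_st) = 274.795
SE(x̄_st) = √274.795 = 16.5769

SE(x̄_st) ≈ 16.6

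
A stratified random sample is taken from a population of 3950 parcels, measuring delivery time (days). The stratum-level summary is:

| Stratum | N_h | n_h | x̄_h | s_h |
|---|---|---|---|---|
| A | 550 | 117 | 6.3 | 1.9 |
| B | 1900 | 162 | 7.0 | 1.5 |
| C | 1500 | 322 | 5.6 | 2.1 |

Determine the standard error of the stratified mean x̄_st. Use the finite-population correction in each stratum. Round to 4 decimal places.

SE(x̄_st) ≈ 0.0704

V̂(x̄_st) = Σ W_h² (1 − n_h/N_h) s_h²/n_h, with W_h = N_h/N and N = 3950:
  stratum A: (550/3950)²·(1 − 117/550)·1.9²/117 = 0.000470953
  stratum B: (1900/3950)²·(1 − 162/1900)·1.5²/162 = 0.00293952
  stratum C: (1500/3950)²·(1 − 322/1500)·2.1²/322 = 0.00155105
V̂(x̄_st) = 0.00496152
SE(x̄_st) = √0.00496152 = 0.0704381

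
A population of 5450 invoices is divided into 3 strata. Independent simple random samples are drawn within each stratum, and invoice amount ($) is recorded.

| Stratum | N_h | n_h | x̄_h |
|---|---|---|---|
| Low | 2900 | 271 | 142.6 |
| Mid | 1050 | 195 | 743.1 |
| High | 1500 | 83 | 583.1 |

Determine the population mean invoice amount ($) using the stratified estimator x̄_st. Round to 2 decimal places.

x̄_st ≈ 379.53

N = Σ N_h = 5450. Stratum weights W_h = N_h/N.
x̄_st = (2900·142.6 + 1050·743.1 + 1500·583.1) / 5450 = 379.5312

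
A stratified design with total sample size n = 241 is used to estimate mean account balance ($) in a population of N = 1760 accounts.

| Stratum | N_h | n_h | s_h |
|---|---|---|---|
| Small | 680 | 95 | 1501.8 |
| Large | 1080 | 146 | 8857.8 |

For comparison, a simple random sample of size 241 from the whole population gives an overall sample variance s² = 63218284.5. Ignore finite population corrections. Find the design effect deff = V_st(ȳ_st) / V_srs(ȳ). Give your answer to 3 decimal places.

V̂(ȳ_st) = Σ W_h² s_h²/n_h, with W_h = N_h/N and N = 1760:
  stratum Small: (680/1760)²·1501.8²/95 = 3543.99
  stratum Large: (1080/1760)²·8857.8²/146 = 202358
V_st = 205902
V_srs = s²/n = 63218284.5/241 = 262317
deff = V_st / V_srs = 205902/262317 = 0.7849

deff ≈ 0.785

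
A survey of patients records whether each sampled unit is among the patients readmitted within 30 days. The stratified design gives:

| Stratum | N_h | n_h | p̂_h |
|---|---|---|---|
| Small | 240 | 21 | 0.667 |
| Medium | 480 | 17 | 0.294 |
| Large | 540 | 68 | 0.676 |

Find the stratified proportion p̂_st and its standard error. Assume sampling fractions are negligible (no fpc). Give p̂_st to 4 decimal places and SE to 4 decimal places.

N = 1260; stratum weights W_h = N_h/N.
p̂_st = Σ W_h p̂_h = (240·0.667 + 480·0.294 + 540·0.676)/1260 = 0.52876
V̂(p̂_st) = Σ W_h² p̂_h(1−p̂_h)/(n_h−1):
  stratum Small: (240/1260)²·0.667·0.333/20 = 0.000402922
  stratum Medium: (480/1260)²·0.294·0.706/16 = 0.00188267
  stratum Large: (540/1260)²·0.676·0.324/67 = 0.000600431
V̂(p̂_st) = 0.00288602; SE = √V̂ = 0.0537217

p̂_st ≈ 0.5288, SE ≈ 0.0537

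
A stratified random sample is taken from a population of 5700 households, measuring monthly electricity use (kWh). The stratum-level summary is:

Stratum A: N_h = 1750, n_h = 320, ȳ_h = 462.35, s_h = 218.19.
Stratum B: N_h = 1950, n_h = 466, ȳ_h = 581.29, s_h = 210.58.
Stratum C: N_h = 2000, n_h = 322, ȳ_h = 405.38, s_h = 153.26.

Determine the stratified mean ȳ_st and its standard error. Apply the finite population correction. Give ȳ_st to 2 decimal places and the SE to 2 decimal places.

ȳ_st ≈ 483.05, SE ≈ 5.24

ȳ_st = Σ W_h ȳ_h = (1750·462.35 + 1950·581.29 + 2000·405.38)/5700 = 483.05053
V̂(ȳ_st) = Σ W_h² (1 − n_h/N_h) s_h²/n_h, with W_h = N_h/N and N = 5700:
  stratum A: (1750/5700)²·(1 − 320/1750)·218.19²/320 = 11.4589
  stratum B: (1950/5700)²·(1 − 466/1950)·210.58²/466 = 8.47554
  stratum C: (2000/5700)²·(1 − 322/2000)·153.26²/322 = 7.53484
V̂(ȳ_st) = 27.4693
SE(ȳ_st) = √27.4693 = 5.24112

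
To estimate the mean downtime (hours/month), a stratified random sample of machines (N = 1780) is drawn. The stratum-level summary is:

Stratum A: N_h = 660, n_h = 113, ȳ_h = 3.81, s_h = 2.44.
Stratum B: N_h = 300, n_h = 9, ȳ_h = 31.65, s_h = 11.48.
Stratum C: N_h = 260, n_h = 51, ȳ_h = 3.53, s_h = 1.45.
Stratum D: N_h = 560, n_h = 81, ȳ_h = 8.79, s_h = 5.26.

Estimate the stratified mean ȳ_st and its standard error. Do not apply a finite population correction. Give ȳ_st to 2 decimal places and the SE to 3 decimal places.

ȳ_st ≈ 10.03, SE ≈ 0.677

ȳ_st = Σ W_h ȳ_h = (660·3.81 + 300·31.65 + 260·3.53 + 560·8.79)/1780 = 10.02798
V̂(ȳ_st) = Σ W_h² s_h²/n_h, with W_h = N_h/N and N = 1780:
  stratum A: (660/1780)²·2.44²/113 = 0.00724351
  stratum B: (300/1780)²·11.48²/9 = 0.415953
  stratum C: (260/1780)²·1.45²/51 = 0.000879574
  stratum D: (560/1780)²·5.26²/81 = 0.0338082
V̂(ȳ_st) = 0.457884
SE(ȳ_st) = √0.457884 = 0.676671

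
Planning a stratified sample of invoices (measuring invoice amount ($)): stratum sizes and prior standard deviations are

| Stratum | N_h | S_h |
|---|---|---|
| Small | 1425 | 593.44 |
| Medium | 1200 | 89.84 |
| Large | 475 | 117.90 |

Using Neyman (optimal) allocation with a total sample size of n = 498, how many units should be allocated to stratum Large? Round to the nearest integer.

Neyman allocation: n_h = n · N_h S_h / Σ N_i S_i, with n = 498.
  stratum Small: N_h·S_h = 1425·593.44 = 845652.00
  stratum Medium: N_h·S_h = 1200·89.84 = 107808.00
  stratum Large: N_h·S_h = 475·117.90 = 56002.50
Σ N_h S_h = 1009462.50
n for stratum Large = 498·56002.50/1009462.50 = 27.628 → 28

28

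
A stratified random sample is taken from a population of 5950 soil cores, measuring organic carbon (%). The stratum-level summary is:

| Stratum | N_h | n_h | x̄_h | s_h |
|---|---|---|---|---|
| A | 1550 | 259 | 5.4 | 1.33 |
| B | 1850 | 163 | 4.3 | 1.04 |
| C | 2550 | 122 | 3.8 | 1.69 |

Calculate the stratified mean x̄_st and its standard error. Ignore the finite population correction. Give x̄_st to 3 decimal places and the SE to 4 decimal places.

x̄_st = Σ W_h x̄_h = (1550·5.4 + 1850·4.3 + 2550·3.8)/5950 = 4.37227
V̂(x̄_st) = Σ W_h² s_h²/n_h, with W_h = N_h/N and N = 5950:
  stratum A: (1550/5950)²·1.33²/259 = 0.000463482
  stratum B: (1850/5950)²·1.04²/163 = 0.000641488
  stratum C: (2550/5950)²·1.69²/122 = 0.00429992
V̂(x̄_st) = 0.00540489
SE(x̄_st) = √0.00540489 = 0.0735179

x̄_st ≈ 4.372, SE ≈ 0.0735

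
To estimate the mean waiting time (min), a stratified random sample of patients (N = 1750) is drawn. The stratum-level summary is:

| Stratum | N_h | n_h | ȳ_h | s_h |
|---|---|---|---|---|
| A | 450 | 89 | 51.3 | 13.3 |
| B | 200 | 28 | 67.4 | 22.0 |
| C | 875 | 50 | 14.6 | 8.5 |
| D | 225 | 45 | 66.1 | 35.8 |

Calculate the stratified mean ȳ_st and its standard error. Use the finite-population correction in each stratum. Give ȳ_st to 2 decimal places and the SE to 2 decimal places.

ȳ_st ≈ 36.69, SE ≈ 1.01

ȳ_st = Σ W_h ȳ_h = (450·51.3 + 200·67.4 + 875·14.6 + 225·66.1)/1750 = 36.69286
V̂(ȳ_st) = Σ W_h² (1 − n_h/N_h) s_h²/n_h, with W_h = N_h/N and N = 1750:
  stratum A: (450/1750)²·(1 − 89/450)·13.3²/89 = 0.105428
  stratum B: (200/1750)²·(1 − 28/200)·22.0²/28 = 0.194164
  stratum C: (875/1750)²·(1 − 50/875)·8.5²/50 = 0.340607
  stratum D: (225/1750)²·(1 − 45/225)·35.8²/45 = 0.376645
V̂(ȳ_st) = 1.01685
SE(ȳ_st) = √1.01685 = 1.00839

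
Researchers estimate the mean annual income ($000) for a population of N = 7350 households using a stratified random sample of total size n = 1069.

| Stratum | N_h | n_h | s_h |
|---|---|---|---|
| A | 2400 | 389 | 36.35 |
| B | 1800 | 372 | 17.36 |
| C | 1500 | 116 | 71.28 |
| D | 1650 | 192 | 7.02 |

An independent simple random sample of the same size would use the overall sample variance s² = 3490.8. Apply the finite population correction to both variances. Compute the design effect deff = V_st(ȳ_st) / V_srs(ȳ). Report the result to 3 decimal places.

deff ≈ 0.730

V̂(ȳ_st) = Σ W_h² (1 − n_h/N_h) s_h²/n_h, with W_h = N_h/N and N = 7350:
  stratum A: (2400/7350)²·(1 − 389/2400)·36.35²/389 = 0.303464
  stratum B: (1800/7350)²·(1 − 372/1800)·17.36²/372 = 0.0385463
  stratum C: (1500/7350)²·(1 − 116/1500)·71.28²/116 = 1.68318
  stratum D: (1650/7350)²·(1 − 192/1650)·7.02²/192 = 0.0114298
V_st = 2.03662
V_srs = (1 − 1069/7350)·3490.8/1069 = 2.79054
deff = V_st / V_srs = 2.03662/2.79054 = 0.7298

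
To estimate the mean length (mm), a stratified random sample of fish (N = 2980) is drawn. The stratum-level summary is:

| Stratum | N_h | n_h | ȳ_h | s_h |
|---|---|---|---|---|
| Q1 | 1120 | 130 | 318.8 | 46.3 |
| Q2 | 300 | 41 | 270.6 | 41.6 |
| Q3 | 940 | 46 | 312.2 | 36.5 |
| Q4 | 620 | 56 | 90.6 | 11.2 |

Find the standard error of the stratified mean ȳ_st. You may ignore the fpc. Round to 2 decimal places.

SE(ȳ_st) ≈ 2.39

V̂(ȳ_st) = Σ W_h² s_h²/n_h, with W_h = N_h/N and N = 2980:
  stratum Q1: (1120/2980)²·46.3²/130 = 2.32928
  stratum Q2: (300/2980)²·41.6²/41 = 0.427772
  stratum Q3: (940/2980)²·36.5²/46 = 2.88172
  stratum Q4: (620/2980)²·11.2²/56 = 0.0969614
V̂(ȳ_st) = 5.73573
SE(ȳ_st) = √5.73573 = 2.39494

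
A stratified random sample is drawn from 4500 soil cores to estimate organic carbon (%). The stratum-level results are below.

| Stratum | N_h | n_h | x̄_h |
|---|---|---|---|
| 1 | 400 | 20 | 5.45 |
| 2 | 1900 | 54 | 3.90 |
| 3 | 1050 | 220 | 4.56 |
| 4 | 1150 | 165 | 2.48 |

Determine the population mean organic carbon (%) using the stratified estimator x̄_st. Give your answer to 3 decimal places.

x̄_st ≈ 3.829

N = Σ N_h = 4500. Stratum weights W_h = N_h/N.
x̄_st = (400·5.45 + 1900·3.90 + 1050·4.56 + 1150·2.48) / 4500 = 3.82889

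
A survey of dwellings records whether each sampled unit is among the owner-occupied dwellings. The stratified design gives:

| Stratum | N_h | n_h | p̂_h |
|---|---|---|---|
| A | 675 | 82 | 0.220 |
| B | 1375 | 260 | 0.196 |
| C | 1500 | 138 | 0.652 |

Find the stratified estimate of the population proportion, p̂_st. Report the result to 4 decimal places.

p̂_st ≈ 0.3932

N = 3550; stratum weights W_h = N_h/N.
p̂_st = Σ W_h p̂_h = (675·0.220 + 1375·0.196 + 1500·0.652)/3550 = 0.39324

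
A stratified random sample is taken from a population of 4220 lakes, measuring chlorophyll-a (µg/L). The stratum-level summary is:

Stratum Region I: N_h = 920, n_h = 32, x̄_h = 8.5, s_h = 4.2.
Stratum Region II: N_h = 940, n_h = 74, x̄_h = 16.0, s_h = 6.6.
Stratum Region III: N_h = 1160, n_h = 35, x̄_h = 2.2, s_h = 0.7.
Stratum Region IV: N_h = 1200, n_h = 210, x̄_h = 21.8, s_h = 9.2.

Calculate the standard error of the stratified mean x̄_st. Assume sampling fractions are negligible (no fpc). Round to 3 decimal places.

V̂(x̄_st) = Σ W_h² s_h²/n_h, with W_h = N_h/N and N = 4220:
  stratum Region I: (920/4220)²·4.2²/32 = 0.0261999
  stratum Region II: (940/4220)²·6.6²/74 = 0.029207
  stratum Region III: (1160/4220)²·0.7²/35 = 0.00105784
  stratum Region IV: (1200/4220)²·9.2²/210 = 0.0325907
V̂(x̄_st) = 0.0890554
SE(x̄_st) = √0.0890554 = 0.298422

SE(x̄_st) ≈ 0.298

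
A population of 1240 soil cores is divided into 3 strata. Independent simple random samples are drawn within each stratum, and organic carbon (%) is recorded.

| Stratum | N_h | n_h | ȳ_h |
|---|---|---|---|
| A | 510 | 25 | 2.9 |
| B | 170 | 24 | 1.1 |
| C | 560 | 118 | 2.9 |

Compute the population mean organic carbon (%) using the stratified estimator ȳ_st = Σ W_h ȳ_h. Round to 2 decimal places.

N = Σ N_h = 1240. Stratum weights W_h = N_h/N.
ȳ_st = (510·2.9 + 170·1.1 + 560·2.9) / 1240 = 2.6532

ȳ_st ≈ 2.65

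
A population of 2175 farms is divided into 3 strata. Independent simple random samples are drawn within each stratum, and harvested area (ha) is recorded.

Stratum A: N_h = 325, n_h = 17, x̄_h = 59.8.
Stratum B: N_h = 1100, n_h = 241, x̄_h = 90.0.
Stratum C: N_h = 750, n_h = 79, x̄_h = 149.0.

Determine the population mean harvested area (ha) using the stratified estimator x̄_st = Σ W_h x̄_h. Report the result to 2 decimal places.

N = Σ N_h = 2175. Stratum weights W_h = N_h/N.
x̄_st = (325·59.8 + 1100·90.0 + 750·149.0) / 2175 = 105.8322

x̄_st ≈ 105.83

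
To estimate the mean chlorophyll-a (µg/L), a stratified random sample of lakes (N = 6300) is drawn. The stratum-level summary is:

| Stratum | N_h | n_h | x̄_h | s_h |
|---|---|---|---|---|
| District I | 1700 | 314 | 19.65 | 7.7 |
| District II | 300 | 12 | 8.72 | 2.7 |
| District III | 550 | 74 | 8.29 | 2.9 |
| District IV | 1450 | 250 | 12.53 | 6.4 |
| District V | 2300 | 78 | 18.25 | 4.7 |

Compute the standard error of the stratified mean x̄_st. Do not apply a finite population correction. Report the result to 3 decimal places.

V̂(x̄_st) = Σ W_h² s_h²/n_h, with W_h = N_h/N and N = 6300:
  stratum District I: (1700/6300)²·7.7²/314 = 0.0137489
  stratum District II: (300/6300)²·2.7²/12 = 0.00137755
  stratum District III: (550/6300)²·2.9²/74 = 0.000866181
  stratum District IV: (1450/6300)²·6.4²/250 = 0.0086791
  stratum District V: (2300/6300)²·4.7²/78 = 0.0377464
V̂(x̄_st) = 0.0624182
SE(x̄_st) = √0.0624182 = 0.249836

SE(x̄_st) ≈ 0.250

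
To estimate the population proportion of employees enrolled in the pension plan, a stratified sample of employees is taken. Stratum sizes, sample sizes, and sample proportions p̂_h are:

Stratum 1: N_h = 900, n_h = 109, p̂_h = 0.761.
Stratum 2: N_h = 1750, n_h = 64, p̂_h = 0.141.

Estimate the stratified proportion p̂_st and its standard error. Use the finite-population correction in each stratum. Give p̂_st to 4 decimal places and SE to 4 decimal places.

N = 2650; stratum weights W_h = N_h/N.
p̂_st = Σ W_h p̂_h = (900·0.761 + 1750·0.141)/2650 = 0.35157
V̂(p̂_st) = Σ W_h² (1 − n_h/N_h) p̂_h(1−p̂_h)/(n_h−1):
  stratum 1: (900/2650)²·(1 − 109/900)·0.761·0.239/108 = 0.000170721
  stratum 2: (1750/2650)²·(1 − 64/1750)·0.141·0.859/63 = 0.000807747
V̂(p̂_st) = 0.000978468; SE = √V̂ = 0.0312805

p̂_st ≈ 0.3516, SE ≈ 0.0313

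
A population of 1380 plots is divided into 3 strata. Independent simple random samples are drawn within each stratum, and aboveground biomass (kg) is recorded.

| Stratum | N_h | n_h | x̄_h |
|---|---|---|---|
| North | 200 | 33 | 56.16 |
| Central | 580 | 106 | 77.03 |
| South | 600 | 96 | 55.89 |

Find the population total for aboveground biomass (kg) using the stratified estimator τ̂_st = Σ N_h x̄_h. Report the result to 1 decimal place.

τ̂_st ≈ 89443.4

τ̂_st = Σ N_h x̄_h = 200·56.16 + 580·77.03 + 600·55.89 = 89443.4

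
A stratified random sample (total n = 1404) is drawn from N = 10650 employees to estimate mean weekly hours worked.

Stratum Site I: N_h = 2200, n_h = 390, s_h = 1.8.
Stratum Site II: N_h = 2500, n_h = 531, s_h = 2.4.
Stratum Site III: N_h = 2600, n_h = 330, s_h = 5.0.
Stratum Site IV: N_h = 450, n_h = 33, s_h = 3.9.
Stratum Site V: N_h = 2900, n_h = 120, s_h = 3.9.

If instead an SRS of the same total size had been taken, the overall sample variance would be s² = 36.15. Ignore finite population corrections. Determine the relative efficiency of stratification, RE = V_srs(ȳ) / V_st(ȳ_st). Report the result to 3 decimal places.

V̂(ȳ_st) = Σ W_h² s_h²/n_h, with W_h = N_h/N and N = 10650:
  stratum Site I: (2200/10650)²·1.8²/390 = 0.000354508
  stratum Site II: (2500/10650)²·2.4²/531 = 0.000597735
  stratum Site III: (2600/10650)²·5.0²/330 = 0.00451516
  stratum Site IV: (450/10650)²·3.9²/33 = 0.000822889
  stratum Site V: (2900/10650)²·3.9²/120 = 0.0093982
V_st = 0.0156885
V_srs = s²/n = 36.15/1404 = 0.0257479
Relative efficiency = V_srs / V_st = 0.0257479/0.0156885 = 1.6412

RE ≈ 1.641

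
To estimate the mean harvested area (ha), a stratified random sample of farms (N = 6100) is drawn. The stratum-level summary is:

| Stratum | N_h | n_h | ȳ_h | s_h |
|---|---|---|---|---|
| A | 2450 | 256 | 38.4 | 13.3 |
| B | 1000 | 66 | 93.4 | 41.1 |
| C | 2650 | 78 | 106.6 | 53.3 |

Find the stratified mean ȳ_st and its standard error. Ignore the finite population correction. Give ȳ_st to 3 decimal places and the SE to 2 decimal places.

ȳ_st ≈ 77.044, SE ≈ 2.77

ȳ_st = Σ W_h ȳ_h = (2450·38.4 + 1000·93.4 + 2650·106.6)/6100 = 77.04426
V̂(ȳ_st) = Σ W_h² s_h²/n_h, with W_h = N_h/N and N = 6100:
  stratum A: (2450/6100)²·13.3²/256 = 0.111464
  stratum B: (1000/6100)²·41.1²/66 = 0.687828
  stratum C: (2650/6100)²·53.3²/78 = 6.87372
V̂(ȳ_st) = 7.67301
SE(ȳ_st) = √7.67301 = 2.77002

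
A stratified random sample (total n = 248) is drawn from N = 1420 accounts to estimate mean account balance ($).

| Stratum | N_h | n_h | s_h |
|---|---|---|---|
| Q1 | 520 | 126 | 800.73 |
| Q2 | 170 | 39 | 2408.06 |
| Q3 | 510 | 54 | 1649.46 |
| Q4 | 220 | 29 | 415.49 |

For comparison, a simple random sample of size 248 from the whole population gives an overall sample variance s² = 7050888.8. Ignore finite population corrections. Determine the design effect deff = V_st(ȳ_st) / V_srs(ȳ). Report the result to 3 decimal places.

V̂(ȳ_st) = Σ W_h² s_h²/n_h, with W_h = N_h/N and N = 1420:
  stratum Q1: (520/1420)²·800.73²/126 = 682.388
  stratum Q2: (170/1420)²·2408.06²/39 = 2131.04
  stratum Q3: (510/1420)²·1649.46²/54 = 6499.1
  stratum Q4: (220/1420)²·415.49²/29 = 142.887
V_st = 9455.42
V_srs = s²/n = 7050888.8/248 = 28431
deff = V_st / V_srs = 9455.42/28431 = 0.3326

deff ≈ 0.333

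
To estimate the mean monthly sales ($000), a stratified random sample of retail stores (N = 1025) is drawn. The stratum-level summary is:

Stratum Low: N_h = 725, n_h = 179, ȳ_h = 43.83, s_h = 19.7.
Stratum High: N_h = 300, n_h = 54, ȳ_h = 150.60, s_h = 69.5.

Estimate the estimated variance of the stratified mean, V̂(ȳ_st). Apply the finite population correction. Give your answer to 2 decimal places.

V̂(ȳ_st) = Σ W_h² (1 − n_h/N_h) s_h²/n_h, with W_h = N_h/N and N = 1025:
  stratum Low: (725/1025)²·(1 − 179/725)·19.7²/179 = 0.816888
  stratum High: (300/1025)²·(1 − 54/300)·69.5²/54 = 6.28325
V̂(ȳ_st) = 7.10014

V̂(ȳ_st) ≈ 7.10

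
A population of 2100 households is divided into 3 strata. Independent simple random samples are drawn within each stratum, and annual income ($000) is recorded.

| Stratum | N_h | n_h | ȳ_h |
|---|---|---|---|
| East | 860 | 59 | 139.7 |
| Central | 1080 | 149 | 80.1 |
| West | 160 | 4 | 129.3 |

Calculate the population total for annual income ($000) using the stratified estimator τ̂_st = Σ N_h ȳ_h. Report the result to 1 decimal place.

τ̂_st = Σ N_h ȳ_h = 860·139.7 + 1080·80.1 + 160·129.3 = 227338.0

τ̂_st ≈ 227338.0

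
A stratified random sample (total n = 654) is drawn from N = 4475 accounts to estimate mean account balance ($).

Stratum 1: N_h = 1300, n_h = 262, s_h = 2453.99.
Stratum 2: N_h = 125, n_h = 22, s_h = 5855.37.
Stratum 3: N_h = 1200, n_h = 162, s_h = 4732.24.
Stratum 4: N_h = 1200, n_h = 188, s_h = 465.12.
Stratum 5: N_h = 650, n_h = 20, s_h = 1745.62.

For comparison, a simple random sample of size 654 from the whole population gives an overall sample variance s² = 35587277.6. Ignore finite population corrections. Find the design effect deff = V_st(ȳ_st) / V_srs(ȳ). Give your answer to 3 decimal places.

V̂(ȳ_st) = Σ W_h² s_h²/n_h, with W_h = N_h/N and N = 4475:
  stratum 1: (1300/4475)²·2453.99²/262 = 1939.75
  stratum 2: (125/4475)²·5855.37²/22 = 1215.96
  stratum 3: (1200/4475)²·4732.24²/162 = 9940.2
  stratum 4: (1200/4475)²·465.12²/188 = 82.7463
  stratum 5: (650/4475)²·1745.62²/20 = 3214.48
V_st = 16393.1
V_srs = s²/n = 35587277.6/654 = 54414.8
deff = V_st / V_srs = 16393.1/54414.8 = 0.3013

deff ≈ 0.301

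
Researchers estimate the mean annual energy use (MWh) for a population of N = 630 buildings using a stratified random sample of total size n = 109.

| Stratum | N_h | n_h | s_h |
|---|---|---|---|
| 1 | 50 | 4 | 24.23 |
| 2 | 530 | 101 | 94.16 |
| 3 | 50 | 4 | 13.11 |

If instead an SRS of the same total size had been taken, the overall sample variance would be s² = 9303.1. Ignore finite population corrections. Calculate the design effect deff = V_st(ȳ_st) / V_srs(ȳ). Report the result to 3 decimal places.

deff ≈ 0.742

V̂(ȳ_st) = Σ W_h² s_h²/n_h, with W_h = N_h/N and N = 630:
  stratum 1: (50/630)²·24.23²/4 = 0.924498
  stratum 2: (530/630)²·94.16²/101 = 62.1273
  stratum 3: (50/630)²·13.11²/4 = 0.270648
V_st = 63.3224
V_srs = s²/n = 9303.1/109 = 85.3495
deff = V_st / V_srs = 63.3224/85.3495 = 0.7419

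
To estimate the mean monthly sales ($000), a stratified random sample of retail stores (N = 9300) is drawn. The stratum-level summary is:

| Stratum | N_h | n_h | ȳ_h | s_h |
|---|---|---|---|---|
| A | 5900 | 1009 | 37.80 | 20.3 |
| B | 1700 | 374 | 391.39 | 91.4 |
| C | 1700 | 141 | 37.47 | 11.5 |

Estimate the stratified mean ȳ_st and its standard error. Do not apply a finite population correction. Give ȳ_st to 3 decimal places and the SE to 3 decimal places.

ȳ_st = Σ W_h ȳ_h = (5900·37.80 + 1700·391.39 + 1700·37.47)/9300 = 102.37441
V̂(ȳ_st) = Σ W_h² s_h²/n_h, with W_h = N_h/N and N = 9300:
  stratum A: (5900/9300)²·20.3²/1009 = 0.164376
  stratum B: (1700/9300)²·91.4²/374 = 0.746368
  stratum C: (1700/9300)²·11.5²/141 = 0.0313407
V̂(ȳ_st) = 0.942084
SE(ȳ_st) = √0.942084 = 0.97061

ȳ_st ≈ 102.374, SE ≈ 0.971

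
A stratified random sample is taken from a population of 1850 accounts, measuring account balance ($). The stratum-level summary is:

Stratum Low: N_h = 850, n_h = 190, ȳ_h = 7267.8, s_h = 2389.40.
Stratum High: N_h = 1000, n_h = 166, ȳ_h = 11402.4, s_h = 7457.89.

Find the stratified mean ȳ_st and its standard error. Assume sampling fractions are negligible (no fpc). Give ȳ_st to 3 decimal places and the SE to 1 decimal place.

ȳ_st = Σ W_h ȳ_h = (850·7267.8 + 1000·11402.4)/1850 = 9502.71892
V̂(ȳ_st) = Σ W_h² s_h²/n_h, with W_h = N_h/N and N = 1850:
  stratum Low: (850/1850)²·2389.40²/190 = 6343.35
  stratum High: (1000/1850)²·7457.89²/166 = 97899.5
V̂(ȳ_st) = 104243
SE(ȳ_st) = √104243 = 322.867

ȳ_st ≈ 9502.719, SE ≈ 322.9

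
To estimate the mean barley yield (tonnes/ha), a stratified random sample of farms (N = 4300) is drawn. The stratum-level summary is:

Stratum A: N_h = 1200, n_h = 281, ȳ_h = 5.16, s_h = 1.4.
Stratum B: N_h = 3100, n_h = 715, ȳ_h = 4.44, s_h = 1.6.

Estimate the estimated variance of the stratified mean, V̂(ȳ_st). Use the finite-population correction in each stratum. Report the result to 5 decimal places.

V̂(ȳ_st) = Σ W_h² (1 − n_h/N_h) s_h²/n_h, with W_h = N_h/N and N = 4300:
  stratum A: (1200/4300)²·(1 − 281/1200)·1.4²/281 = 0.000416016
  stratum B: (3100/4300)²·(1 − 715/3100)·1.6²/715 = 0.00143168
V̂(ȳ_st) = 0.0018477

V̂(ȳ_st) ≈ 0.00185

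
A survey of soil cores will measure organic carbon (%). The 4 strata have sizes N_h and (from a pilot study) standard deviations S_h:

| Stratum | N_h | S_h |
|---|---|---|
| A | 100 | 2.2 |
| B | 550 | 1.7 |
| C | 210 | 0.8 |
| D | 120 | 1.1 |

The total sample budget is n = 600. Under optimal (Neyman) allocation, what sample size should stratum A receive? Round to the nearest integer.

91

Neyman allocation: n_h = n · N_h S_h / Σ N_i S_i, with n = 600.
  stratum A: N_h·S_h = 100·2.2 = 220.00
  stratum B: N_h·S_h = 550·1.7 = 935.00
  stratum C: N_h·S_h = 210·0.8 = 168.00
  stratum D: N_h·S_h = 120·1.1 = 132.00
Σ N_h S_h = 1455.00
n for stratum A = 600·220.00/1455.00 = 90.722 → 91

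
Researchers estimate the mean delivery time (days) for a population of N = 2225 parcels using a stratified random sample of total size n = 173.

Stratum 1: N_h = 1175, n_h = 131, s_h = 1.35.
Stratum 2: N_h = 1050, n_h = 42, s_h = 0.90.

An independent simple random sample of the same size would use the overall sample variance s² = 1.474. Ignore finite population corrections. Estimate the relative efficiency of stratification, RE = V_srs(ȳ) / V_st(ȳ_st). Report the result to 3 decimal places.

V̂(ȳ_st) = Σ W_h² s_h²/n_h, with W_h = N_h/N and N = 2225:
  stratum 1: (1175/2225)²·1.35²/131 = 0.00387982
  stratum 2: (1050/2225)²·0.90²/42 = 0.00429491
V_st = 0.00817474
V_srs = s²/n = 1.474/173 = 0.00852023
Relative efficiency = V_srs / V_st = 0.00852023/0.00817474 = 1.0423

RE ≈ 1.042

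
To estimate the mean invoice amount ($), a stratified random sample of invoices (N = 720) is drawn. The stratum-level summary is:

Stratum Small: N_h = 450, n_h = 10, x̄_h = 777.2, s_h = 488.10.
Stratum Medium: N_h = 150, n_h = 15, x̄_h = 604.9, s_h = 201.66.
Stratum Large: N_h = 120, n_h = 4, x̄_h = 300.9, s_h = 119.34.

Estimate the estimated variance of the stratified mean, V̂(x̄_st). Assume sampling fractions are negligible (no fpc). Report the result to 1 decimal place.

V̂(x̄_st) ≈ 9522.9

V̂(x̄_st) = Σ W_h² s_h²/n_h, with W_h = N_h/N and N = 720:
  stratum Small: (450/720)²·488.10²/10 = 9306.31
  stratum Medium: (150/720)²·201.66²/15 = 117.67
  stratum Large: (120/720)²·119.34²/4 = 98.903
V̂(x̄_st) = 9522.89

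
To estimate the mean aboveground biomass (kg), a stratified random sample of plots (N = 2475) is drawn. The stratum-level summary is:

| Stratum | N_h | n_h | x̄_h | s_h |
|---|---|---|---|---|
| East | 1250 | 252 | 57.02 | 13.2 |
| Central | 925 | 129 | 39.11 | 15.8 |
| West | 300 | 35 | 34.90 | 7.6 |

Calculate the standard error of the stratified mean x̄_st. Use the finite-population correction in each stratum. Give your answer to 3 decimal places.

V̂(x̄_st) = Σ W_h² (1 − n_h/N_h) s_h²/n_h, with W_h = N_h/N and N = 2475:
  stratum East: (1250/2475)²·(1 − 252/1250)·13.2²/252 = 0.140811
  stratum Central: (925/2475)²·(1 − 129/925)·15.8²/129 = 0.23261
  stratum West: (300/2475)²·(1 − 35/300)·7.6²/35 = 0.0214178
V̂(x̄_st) = 0.394839
SE(x̄_st) = √0.394839 = 0.628362

SE(x̄_st) ≈ 0.628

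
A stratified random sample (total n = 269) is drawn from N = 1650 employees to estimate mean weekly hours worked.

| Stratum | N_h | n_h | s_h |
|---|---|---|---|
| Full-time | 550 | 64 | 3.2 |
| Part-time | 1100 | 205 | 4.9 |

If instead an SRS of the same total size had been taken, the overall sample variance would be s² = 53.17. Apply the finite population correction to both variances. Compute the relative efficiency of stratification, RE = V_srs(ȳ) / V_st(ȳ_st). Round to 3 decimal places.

V̂(ȳ_st) = Σ W_h² (1 − n_h/N_h) s_h²/n_h, with W_h = N_h/N and N = 1650:
  stratum Full-time: (550/1650)²·(1 − 64/550)·3.2²/64 = 0.0157091
  stratum Part-time: (1100/1650)²·(1 − 205/1100)·4.9²/205 = 0.0423532
V_st = 0.0580623
V_srs = (1 − 269/1650)·53.17/269 = 0.165434
Relative efficiency = V_srs / V_st = 0.165434/0.0580623 = 2.8492

RE ≈ 2.849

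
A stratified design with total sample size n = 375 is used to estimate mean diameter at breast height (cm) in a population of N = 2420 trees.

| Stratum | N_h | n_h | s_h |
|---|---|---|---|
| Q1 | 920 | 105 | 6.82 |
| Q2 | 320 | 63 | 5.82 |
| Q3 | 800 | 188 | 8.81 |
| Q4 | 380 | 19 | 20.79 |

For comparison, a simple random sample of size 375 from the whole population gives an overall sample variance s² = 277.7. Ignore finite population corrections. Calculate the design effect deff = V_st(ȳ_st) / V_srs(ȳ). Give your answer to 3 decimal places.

V̂(ȳ_st) = Σ W_h² s_h²/n_h, with W_h = N_h/N and N = 2420:
  stratum Q1: (920/2420)²·6.82²/105 = 0.0640213
  stratum Q2: (320/2420)²·5.82²/63 = 0.00940101
  stratum Q3: (800/2420)²·8.81²/188 = 0.0451173
  stratum Q4: (380/2420)²·20.79²/19 = 0.560908
V_st = 0.679448
V_srs = s²/n = 277.7/375 = 0.740533
deff = V_st / V_srs = 0.679448/0.740533 = 0.9175

deff ≈ 0.918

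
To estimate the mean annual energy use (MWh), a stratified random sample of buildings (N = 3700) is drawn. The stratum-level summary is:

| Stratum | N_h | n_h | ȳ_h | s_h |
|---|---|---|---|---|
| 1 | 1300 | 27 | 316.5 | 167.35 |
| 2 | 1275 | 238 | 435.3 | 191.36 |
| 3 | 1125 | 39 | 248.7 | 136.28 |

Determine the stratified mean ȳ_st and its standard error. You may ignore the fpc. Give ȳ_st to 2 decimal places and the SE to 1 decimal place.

ȳ_st ≈ 336.82, SE ≈ 13.8

ȳ_st = Σ W_h ȳ_h = (1300·316.5 + 1275·435.3 + 1125·248.7)/3700 = 336.82297
V̂(ȳ_st) = Σ W_h² s_h²/n_h, with W_h = N_h/N and N = 3700:
  stratum 1: (1300/3700)²·167.35²/27 = 128.047
  stratum 2: (1275/3700)²·191.36²/238 = 18.2702
  stratum 3: (1125/3700)²·136.28²/39 = 44.0252
V̂(ȳ_st) = 190.343
SE(ȳ_st) = √190.343 = 13.7965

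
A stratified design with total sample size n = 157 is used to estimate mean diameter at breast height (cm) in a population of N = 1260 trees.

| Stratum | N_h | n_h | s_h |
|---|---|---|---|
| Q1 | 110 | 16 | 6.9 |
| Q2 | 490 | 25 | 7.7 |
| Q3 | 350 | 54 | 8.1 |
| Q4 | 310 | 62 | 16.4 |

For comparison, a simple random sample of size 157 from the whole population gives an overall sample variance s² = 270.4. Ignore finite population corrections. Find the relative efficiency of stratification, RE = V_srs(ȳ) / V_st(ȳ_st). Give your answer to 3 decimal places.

V̂(ȳ_st) = Σ W_h² s_h²/n_h, with W_h = N_h/N and N = 1260:
  stratum Q1: (110/1260)²·6.9²/16 = 0.0226789
  stratum Q2: (490/1260)²·7.7²/25 = 0.358668
  stratum Q3: (350/1260)²·8.1²/54 = 0.09375
  stratum Q4: (310/1260)²·16.4²/62 = 0.26259
V_st = 0.737687
V_srs = s²/n = 270.4/157 = 1.72229
Relative efficiency = V_srs / V_st = 1.72229/0.737687 = 2.3347

RE ≈ 2.335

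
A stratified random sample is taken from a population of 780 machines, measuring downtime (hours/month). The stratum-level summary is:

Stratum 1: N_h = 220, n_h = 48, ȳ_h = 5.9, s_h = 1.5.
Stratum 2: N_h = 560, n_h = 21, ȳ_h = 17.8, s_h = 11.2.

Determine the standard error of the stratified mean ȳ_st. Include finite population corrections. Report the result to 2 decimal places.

SE(ȳ_st) ≈ 1.72

V̂(ȳ_st) = Σ W_h² (1 − n_h/N_h) s_h²/n_h, with W_h = N_h/N and N = 780:
  stratum 1: (220/780)²·(1 − 48/220)·1.5²/48 = 0.00291543
  stratum 2: (560/780)²·(1 − 21/560)·11.2²/21 = 2.9635
V̂(ȳ_st) = 2.96641
SE(ȳ_st) = √2.96641 = 1.72233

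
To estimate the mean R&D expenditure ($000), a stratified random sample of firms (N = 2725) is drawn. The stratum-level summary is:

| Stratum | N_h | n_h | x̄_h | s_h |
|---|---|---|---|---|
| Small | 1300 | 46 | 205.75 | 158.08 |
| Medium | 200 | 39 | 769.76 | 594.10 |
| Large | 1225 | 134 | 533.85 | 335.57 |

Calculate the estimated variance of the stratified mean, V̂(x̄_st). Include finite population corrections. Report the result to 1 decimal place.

V̂(x̄_st) ≈ 309.8

V̂(x̄_st) = Σ W_h² (1 − n_h/N_h) s_h²/n_h, with W_h = N_h/N and N = 2725:
  stratum Small: (1300/2725)²·(1 − 46/1300)·158.08²/46 = 119.262
  stratum Medium: (200/2725)²·(1 − 39/200)·594.10²/39 = 39.2444
  stratum Large: (1225/2725)²·(1 − 134/1225)·335.57²/134 = 151.248
V̂(x̄_st) = 309.755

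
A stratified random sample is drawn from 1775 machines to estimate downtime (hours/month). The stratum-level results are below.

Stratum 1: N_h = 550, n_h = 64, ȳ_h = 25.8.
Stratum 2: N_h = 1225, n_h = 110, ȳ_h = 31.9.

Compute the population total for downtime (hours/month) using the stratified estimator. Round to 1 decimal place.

τ̂_st ≈ 53267.5

τ̂_st = Σ N_h ȳ_h = 550·25.8 + 1225·31.9 = 53267.5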